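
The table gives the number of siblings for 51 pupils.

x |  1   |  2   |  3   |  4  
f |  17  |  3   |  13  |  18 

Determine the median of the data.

3

Cumulative frequencies: 17, 20, 33, 51
n = 51, so the median is the value in position (n+1)/2 = 26.
Position 26 falls at value 3.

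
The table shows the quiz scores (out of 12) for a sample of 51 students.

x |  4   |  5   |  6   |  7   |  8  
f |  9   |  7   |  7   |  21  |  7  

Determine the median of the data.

7

Cumulative frequencies: 9, 16, 23, 44, 51
n = 51, so the median is the value in position (n+1)/2 = 26.
Position 26 falls at value 7.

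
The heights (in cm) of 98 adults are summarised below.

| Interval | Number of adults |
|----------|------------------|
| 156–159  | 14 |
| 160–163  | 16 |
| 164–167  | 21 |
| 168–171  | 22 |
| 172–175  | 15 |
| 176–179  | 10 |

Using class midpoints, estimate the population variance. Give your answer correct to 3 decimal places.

Midpoints: 157.5, 161.5, 165.5, 169.5, 173.5, 177.5
n = 98, Σfm = 16371, mean = 167.0510
Σfm² = 2738460.5
Σf(m − x̄)² = Σfm² − (Σfm)²/n = 2738460.5 − 16371²/98 = 3668.2449
Population variance = 3668.2449 / 98 = 37.4311

37.431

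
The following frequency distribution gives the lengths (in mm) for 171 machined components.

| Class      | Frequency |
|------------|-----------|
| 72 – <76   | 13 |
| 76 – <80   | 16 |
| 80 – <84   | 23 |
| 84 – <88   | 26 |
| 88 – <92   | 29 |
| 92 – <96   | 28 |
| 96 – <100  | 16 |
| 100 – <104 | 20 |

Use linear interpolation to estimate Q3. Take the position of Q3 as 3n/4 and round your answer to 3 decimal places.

Cumulative frequencies: 13, 29, 52, 78, 107, 135, 151, 171
n = 171; position = 3n/4 = 128.25.
This falls in the class 92 – <96: L = 92, F = 107, f = 28, h = 4.
Upper quartile ≈ 92 + ((128.25 − 107) / 28) × 4 = 95.0357

95.036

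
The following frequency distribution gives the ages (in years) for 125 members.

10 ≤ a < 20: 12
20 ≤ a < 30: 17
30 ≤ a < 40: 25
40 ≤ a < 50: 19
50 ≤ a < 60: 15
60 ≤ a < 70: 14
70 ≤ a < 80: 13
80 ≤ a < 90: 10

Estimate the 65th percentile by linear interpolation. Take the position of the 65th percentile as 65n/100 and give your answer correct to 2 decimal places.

55.50

Cumulative frequencies: 12, 29, 54, 73, 88, 102, 115, 125
n = 125; position = 65n/100 = 81.25.
This falls in the class 50 ≤ a < 60: L = 50, F = 73, f = 15, h = 10.
65th percentile ≈ 50 + ((81.25 − 73) / 15) × 10 = 55.5000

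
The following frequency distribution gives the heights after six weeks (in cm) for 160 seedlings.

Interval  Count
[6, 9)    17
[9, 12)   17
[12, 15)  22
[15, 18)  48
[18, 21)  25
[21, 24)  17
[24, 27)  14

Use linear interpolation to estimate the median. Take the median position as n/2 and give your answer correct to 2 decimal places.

Cumulative frequencies: 17, 34, 56, 104, 129, 146, 160
n = 160; position = n/2 = 80.
This falls in the class [15, 18): L = 15, F = 56, f = 48, h = 3.
Median ≈ 15 + ((80 − 56) / 48) × 3 = 16.5000

16.50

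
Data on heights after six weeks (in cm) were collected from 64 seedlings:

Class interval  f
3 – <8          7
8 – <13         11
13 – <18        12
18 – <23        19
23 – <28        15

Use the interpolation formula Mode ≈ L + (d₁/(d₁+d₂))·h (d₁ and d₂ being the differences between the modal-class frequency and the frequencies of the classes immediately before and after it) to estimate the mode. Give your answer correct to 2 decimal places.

Modal class: 18 – <23 (highest frequency 19).
d₁ = 19 − 12 = 7, d₂ = 19 − 15 = 4
Mode ≈ 18 + (7/(7+4)) × 5 = 18 + 3.1818 = 21.1818

21.18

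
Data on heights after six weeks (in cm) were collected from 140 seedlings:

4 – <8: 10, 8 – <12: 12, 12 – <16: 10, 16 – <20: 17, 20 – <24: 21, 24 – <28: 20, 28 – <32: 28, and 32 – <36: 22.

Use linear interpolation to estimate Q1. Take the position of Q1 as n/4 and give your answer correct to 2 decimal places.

16.71

Cumulative frequencies: 10, 22, 32, 49, 70, 90, 118, 140
n = 140; position = n/4 = 35.
This falls in the class 16 – <20: L = 16, F = 32, f = 17, h = 4.
Lower quartile ≈ 16 + ((35 − 32) / 17) × 4 = 16.7059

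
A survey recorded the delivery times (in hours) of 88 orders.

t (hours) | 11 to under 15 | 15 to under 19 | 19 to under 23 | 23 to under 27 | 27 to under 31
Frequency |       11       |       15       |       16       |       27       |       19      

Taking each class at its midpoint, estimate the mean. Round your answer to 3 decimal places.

Midpoints: 13, 17, 21, 25, 29
Σfm = 11×13 + 15×17 + 16×21 + 27×25 + 19×29 = 1960
n = Σf = 88
Mean = 1960 / 88 = 22.2727

22.273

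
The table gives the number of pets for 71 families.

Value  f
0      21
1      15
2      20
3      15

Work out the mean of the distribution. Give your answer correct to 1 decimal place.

Values: 0, 1, 2, 3
Σfx = 21×0 + 15×1 + 20×2 + 15×3 = 100
n = Σf = 71
Mean = 100 / 71 = 1.4085

1.4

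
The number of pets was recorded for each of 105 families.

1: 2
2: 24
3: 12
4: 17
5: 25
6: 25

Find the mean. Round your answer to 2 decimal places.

4.09

Values: 1, 2, 3, 4, 5, 6
Σfx = 2×1 + 24×2 + 12×3 + 17×4 + 25×5 + 25×6 = 429
n = Σf = 105
Mean = 429 / 105 = 4.0857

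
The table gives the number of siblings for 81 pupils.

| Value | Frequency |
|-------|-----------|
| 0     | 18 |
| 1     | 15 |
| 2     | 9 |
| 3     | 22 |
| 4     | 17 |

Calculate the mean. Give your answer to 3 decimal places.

Values: 0, 1, 2, 3, 4
Σfx = 18×0 + 15×1 + 9×2 + 22×3 + 17×4 = 167
n = Σf = 81
Mean = 167 / 81 = 2.0617

2.062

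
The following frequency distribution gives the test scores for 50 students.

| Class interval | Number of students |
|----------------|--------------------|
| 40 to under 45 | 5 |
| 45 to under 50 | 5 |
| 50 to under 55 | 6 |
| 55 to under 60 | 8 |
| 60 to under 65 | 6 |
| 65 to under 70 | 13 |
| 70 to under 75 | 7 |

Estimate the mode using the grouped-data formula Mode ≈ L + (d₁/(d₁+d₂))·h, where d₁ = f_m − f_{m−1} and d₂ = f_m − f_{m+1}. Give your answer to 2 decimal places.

67.69

Modal class: 65 to under 70 (highest frequency 13).
d₁ = 13 − 6 = 7, d₂ = 13 − 7 = 6
Mode ≈ 65 + (7/(7+6)) × 5 = 65 + 2.6923 = 67.6923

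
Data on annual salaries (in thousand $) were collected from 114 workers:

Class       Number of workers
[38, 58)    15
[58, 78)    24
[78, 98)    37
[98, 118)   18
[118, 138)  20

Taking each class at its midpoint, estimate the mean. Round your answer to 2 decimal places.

Midpoints: 48, 68, 88, 108, 128
Σfm = 15×48 + 24×68 + 37×88 + 18×108 + 20×128 = 10112
n = Σf = 114
Mean = 10112 / 114 = 88.7018

88.70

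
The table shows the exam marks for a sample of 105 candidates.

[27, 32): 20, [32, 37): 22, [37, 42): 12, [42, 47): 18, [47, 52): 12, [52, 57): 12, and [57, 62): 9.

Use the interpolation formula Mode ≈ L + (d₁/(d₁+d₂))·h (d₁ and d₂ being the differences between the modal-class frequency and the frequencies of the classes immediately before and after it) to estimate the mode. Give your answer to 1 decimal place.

Modal class: [32, 37) (highest frequency 22).
d₁ = 22 − 20 = 2, d₂ = 22 − 12 = 10
Mode ≈ 32 + (2/(2+10)) × 5 = 32 + 0.8333 = 32.8333

32.8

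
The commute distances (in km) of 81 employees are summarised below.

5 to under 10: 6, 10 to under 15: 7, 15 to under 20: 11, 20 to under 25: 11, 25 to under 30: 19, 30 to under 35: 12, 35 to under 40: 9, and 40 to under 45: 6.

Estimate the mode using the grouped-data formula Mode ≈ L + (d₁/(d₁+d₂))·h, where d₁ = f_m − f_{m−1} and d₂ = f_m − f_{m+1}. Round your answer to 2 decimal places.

Modal class: 25 to under 30 (highest frequency 19).
d₁ = 19 − 11 = 8, d₂ = 19 − 12 = 7
Mode ≈ 25 + (8/(8+7)) × 5 = 25 + 2.6667 = 27.6667

27.67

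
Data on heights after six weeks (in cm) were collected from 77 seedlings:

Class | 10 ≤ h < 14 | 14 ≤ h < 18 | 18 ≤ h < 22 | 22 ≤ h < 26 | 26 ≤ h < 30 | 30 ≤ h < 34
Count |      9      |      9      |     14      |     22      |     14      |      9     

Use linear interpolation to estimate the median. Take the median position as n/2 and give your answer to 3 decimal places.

Cumulative frequencies: 9, 18, 32, 54, 68, 77
n = 77; position = n/2 = 38.5.
This falls in the class 22 ≤ h < 26: L = 22, F = 32, f = 22, h = 4.
Median ≈ 22 + ((38.5 − 32) / 22) × 4 = 23.1818

23.182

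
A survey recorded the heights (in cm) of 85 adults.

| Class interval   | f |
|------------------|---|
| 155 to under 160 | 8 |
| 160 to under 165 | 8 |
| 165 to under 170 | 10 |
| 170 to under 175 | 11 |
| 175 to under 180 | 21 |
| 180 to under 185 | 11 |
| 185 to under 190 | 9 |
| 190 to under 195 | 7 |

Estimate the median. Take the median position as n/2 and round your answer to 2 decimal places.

176.31

Cumulative frequencies: 8, 16, 26, 37, 58, 69, 78, 85
n = 85; position = n/2 = 42.5.
This falls in the class 175 to under 180: L = 175, F = 37, f = 21, h = 5.
Median ≈ 175 + ((42.5 − 37) / 21) × 5 = 176.3095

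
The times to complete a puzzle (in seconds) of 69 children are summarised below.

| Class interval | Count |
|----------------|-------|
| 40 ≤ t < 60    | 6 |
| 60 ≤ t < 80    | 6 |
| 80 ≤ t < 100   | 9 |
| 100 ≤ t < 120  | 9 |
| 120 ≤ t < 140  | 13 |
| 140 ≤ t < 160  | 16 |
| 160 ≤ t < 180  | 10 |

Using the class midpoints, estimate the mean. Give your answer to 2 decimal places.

Midpoints: 50, 70, 90, 110, 130, 150, 170
Σfm = 6×50 + 6×70 + 9×90 + 9×110 + 13×130 + 16×150 + 10×170 = 8310
n = Σf = 69
Mean = 8310 / 69 = 120.4348

120.43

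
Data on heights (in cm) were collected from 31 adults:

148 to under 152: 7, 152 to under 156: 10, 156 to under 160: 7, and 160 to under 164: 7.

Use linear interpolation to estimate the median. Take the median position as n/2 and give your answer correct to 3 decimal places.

Cumulative frequencies: 7, 17, 24, 31
n = 31; position = n/2 = 15.5.
This falls in the class 152 to under 156: L = 152, F = 7, f = 10, h = 4.
Median ≈ 152 + ((15.5 − 7) / 10) × 4 = 155.4000

155.400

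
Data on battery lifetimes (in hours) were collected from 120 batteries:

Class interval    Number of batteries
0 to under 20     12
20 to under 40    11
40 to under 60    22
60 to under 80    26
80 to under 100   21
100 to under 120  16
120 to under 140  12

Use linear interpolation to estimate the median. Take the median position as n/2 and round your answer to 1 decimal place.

71.5

Cumulative frequencies: 12, 23, 45, 71, 92, 108, 120
n = 120; position = n/2 = 60.
This falls in the class 60 to under 80: L = 60, F = 45, f = 26, h = 20.
Median ≈ 60 + ((60 − 45) / 26) × 20 = 71.5385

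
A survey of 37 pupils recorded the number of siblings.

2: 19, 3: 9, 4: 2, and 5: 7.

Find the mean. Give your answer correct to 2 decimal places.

2.92

Values: 2, 3, 4, 5
Σfx = 19×2 + 9×3 + 2×4 + 7×5 = 108
n = Σf = 37
Mean = 108 / 37 = 2.9189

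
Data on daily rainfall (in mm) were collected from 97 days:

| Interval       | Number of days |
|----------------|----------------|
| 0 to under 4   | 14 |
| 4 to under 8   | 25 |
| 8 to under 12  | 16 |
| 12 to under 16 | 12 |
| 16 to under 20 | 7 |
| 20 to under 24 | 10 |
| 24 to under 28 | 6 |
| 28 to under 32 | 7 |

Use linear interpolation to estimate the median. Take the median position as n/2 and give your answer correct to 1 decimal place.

10.4

Cumulative frequencies: 14, 39, 55, 67, 74, 84, 90, 97
n = 97; position = n/2 = 48.5.
This falls in the class 8 to under 12: L = 8, F = 39, f = 16, h = 4.
Median ≈ 8 + ((48.5 − 39) / 16) × 4 = 10.3750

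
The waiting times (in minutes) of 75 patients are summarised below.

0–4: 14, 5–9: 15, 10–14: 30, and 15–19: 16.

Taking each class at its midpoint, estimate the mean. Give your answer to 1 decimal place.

10.2

Midpoints: 2, 7, 12, 17
Σfm = 14×2 + 15×7 + 30×12 + 16×17 = 765
n = Σf = 75
Mean = 765 / 75 = 10.2000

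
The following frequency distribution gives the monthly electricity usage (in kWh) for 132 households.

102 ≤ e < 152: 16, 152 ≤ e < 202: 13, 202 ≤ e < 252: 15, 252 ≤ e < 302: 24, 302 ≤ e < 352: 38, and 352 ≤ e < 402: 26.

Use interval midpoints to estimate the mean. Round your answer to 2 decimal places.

Midpoints: 127, 177, 227, 277, 327, 377
Σfm = 16×127 + 13×177 + 15×227 + 24×277 + 38×327 + 26×377 = 36614
n = Σf = 132
Mean = 36614 / 132 = 277.3788

277.38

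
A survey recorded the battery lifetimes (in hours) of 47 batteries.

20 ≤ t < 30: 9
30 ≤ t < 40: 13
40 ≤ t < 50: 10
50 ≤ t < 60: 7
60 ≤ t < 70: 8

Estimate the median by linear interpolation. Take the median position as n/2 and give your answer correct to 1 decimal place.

Cumulative frequencies: 9, 22, 32, 39, 47
n = 47; position = n/2 = 23.5.
This falls in the class 40 ≤ t < 50: L = 40, F = 22, f = 10, h = 10.
Median ≈ 40 + ((23.5 − 22) / 10) × 10 = 41.5000

41.5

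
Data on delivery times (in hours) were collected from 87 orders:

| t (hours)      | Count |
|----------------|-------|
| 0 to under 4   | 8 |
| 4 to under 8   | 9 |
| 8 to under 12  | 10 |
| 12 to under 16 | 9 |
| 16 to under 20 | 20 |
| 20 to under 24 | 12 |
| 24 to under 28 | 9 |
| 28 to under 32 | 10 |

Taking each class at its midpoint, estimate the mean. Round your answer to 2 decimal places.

16.71

Midpoints: 2, 6, 10, 14, 18, 22, 26, 30
Σfm = 8×2 + 9×6 + 10×10 + 9×14 + 20×18 + 12×22 + 9×26 + 10×30 = 1454
n = Σf = 87
Mean = 1454 / 87 = 16.7126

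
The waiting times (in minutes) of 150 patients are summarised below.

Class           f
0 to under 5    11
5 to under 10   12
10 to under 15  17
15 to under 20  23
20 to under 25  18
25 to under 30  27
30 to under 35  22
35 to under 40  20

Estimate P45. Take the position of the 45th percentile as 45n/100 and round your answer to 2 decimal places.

Cumulative frequencies: 11, 23, 40, 63, 81, 108, 130, 150
n = 150; position = 45n/100 = 67.5.
This falls in the class 20 to under 25: L = 20, F = 63, f = 18, h = 5.
45th percentile ≈ 20 + ((67.5 − 63) / 18) × 5 = 21.2500

21.25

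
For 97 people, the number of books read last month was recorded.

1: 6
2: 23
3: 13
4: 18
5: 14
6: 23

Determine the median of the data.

4

Cumulative frequencies: 6, 29, 42, 60, 74, 97
n = 97, so the median is the value in position (n+1)/2 = 49.
Position 49 falls at value 4.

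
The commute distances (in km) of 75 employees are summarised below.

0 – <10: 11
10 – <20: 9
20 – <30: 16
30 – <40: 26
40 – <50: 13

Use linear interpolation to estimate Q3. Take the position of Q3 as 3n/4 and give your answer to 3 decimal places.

Cumulative frequencies: 11, 20, 36, 62, 75
n = 75; position = 3n/4 = 56.25.
This falls in the class 30 – <40: L = 30, F = 36, f = 26, h = 10.
Upper quartile ≈ 30 + ((56.25 − 36) / 26) × 10 = 37.7885

37.788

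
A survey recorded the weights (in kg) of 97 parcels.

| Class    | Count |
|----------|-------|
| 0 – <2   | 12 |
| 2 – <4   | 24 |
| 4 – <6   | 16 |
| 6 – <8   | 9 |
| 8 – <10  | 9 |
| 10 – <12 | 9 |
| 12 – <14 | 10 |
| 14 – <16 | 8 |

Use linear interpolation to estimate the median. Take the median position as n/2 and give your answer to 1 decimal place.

Cumulative frequencies: 12, 36, 52, 61, 70, 79, 89, 97
n = 97; position = n/2 = 48.5.
This falls in the class 4 – <6: L = 4, F = 36, f = 16, h = 2.
Median ≈ 4 + ((48.5 − 36) / 16) × 2 = 5.5625

5.6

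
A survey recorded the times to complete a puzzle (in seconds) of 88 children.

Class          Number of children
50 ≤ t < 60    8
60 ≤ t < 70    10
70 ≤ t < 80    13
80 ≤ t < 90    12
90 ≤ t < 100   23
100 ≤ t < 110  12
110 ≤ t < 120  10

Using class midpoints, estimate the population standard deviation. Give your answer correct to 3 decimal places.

17.884

Midpoints: 55, 65, 75, 85, 95, 105, 115
n = 88, Σfm = 7680, mean = 87.2727
Σfm² = 698400
Σf(m − x̄)² = Σfm² − (Σfm)²/n = 698400 − 7680²/88 = 28145.4545
Population variance = 28145.4545 / 88 = 319.8347
Standard deviation = √319.8347 = 17.8839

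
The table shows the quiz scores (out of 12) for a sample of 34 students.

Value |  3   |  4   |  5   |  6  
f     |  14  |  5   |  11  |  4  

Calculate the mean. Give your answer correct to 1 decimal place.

4.1

Values: 3, 4, 5, 6
Σfx = 14×3 + 5×4 + 11×5 + 4×6 = 141
n = Σf = 34
Mean = 141 / 34 = 4.1471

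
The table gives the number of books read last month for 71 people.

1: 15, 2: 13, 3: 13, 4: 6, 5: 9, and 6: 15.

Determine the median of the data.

Cumulative frequencies: 15, 28, 41, 47, 56, 71
n = 71, so the median is the value in position (n+1)/2 = 36.
Position 36 falls at value 3.

3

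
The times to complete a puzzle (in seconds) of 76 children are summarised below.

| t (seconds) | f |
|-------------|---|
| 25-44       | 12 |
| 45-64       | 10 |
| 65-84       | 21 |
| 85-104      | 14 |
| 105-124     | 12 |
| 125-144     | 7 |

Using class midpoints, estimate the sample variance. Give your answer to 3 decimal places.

Midpoints: 34.5, 54.5, 74.5, 94.5, 114.5, 134.5
n = 76, Σfm = 6162, mean = 81.0789
Σfm² = 569519
Σf(m − x̄)² = Σfm² − (Σfm)²/n = 569519 − 6162²/76 = 69910.5263
Sample variance = 69910.5263 / 75 = 932.1404

932.140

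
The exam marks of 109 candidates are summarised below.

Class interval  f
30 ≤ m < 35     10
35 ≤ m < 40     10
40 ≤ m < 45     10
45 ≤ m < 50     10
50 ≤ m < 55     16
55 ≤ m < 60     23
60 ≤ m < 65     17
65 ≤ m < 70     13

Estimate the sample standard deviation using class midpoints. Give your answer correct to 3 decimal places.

Midpoints: 32.5, 37.5, 42.5, 47.5, 52.5, 57.5, 62.5, 67.5
n = 109, Σfm = 5702.5, mean = 52.3165
Σfm² = 311031.25
Σf(m − x̄)² = Σfm² − (Σfm)²/n = 311031.25 − 5702.5²/109 = 12696.3303
Sample variance = 12696.3303 / 108 = 117.5586
Standard deviation = √117.5586 = 10.8424

10.842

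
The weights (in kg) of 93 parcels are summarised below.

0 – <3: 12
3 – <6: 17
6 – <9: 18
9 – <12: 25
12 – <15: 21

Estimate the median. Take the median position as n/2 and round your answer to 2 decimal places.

Cumulative frequencies: 12, 29, 47, 72, 93
n = 93; position = n/2 = 46.5.
This falls in the class 6 – <9: L = 6, F = 29, f = 18, h = 3.
Median ≈ 6 + ((46.5 − 29) / 18) × 3 = 8.9167

8.92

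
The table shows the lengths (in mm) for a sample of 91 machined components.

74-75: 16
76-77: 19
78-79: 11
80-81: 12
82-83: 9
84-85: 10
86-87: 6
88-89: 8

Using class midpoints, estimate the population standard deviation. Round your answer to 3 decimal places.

4.489

Midpoints: 74.5, 76.5, 78.5, 80.5, 82.5, 84.5, 86.5, 88.5
n = 91, Σfm = 7289.5, mean = 80.1044
Σfm² = 585754.75
Σf(m − x̄)² = Σfm² − (Σfm)²/n = 585754.75 − 7289.5²/91 = 1833.7582
Population variance = 1833.7582 / 91 = 20.1512
Standard deviation = √20.1512 = 4.4890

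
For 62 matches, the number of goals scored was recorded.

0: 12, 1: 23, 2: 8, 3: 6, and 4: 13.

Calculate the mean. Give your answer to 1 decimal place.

Values: 0, 1, 2, 3, 4
Σfx = 12×0 + 23×1 + 8×2 + 6×3 + 13×4 = 109
n = Σf = 62
Mean = 109 / 62 = 1.7581

1.8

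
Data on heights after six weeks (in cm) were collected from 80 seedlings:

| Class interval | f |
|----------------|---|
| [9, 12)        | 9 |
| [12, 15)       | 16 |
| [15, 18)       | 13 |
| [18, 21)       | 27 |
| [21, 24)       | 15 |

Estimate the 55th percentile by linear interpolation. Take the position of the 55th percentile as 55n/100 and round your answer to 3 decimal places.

18.667

Cumulative frequencies: 9, 25, 38, 65, 80
n = 80; position = 55n/100 = 44.
This falls in the class [18, 21): L = 18, F = 38, f = 27, h = 3.
55th percentile ≈ 18 + ((44 − 38) / 27) × 3 = 18.6667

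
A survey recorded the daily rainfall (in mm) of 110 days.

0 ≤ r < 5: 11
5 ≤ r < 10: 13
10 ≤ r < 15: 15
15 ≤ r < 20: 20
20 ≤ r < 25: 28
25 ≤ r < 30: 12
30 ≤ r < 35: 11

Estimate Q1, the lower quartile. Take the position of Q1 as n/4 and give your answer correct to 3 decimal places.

Cumulative frequencies: 11, 24, 39, 59, 87, 99, 110
n = 110; position = n/4 = 27.5.
This falls in the class 10 ≤ r < 15: L = 10, F = 24, f = 15, h = 5.
Lower quartile ≈ 10 + ((27.5 − 24) / 15) × 5 = 11.1667

11.167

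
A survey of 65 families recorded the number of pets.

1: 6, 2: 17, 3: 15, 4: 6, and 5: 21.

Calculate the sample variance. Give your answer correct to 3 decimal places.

1.960

Values: 1, 2, 3, 4, 5
n = 65, Σfx = 214, mean = 3.2923
Σfx² = 830
Σf(x − x̄)² = Σfx² − (Σfx)²/n = 830 − 214²/65 = 125.4462
Sample variance = 125.4462 / 64 = 1.9601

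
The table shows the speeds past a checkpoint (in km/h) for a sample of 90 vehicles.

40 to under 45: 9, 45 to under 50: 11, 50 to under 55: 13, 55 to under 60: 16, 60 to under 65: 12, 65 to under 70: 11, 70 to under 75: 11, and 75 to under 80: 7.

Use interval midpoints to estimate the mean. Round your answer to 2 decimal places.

Midpoints: 42.5, 47.5, 52.5, 57.5, 62.5, 67.5, 72.5, 77.5
Σfm = 9×42.5 + 11×47.5 + 13×52.5 + 16×57.5 + 12×62.5 + 11×67.5 + 11×72.5 + 7×77.5 = 5340
n = Σf = 90
Mean = 5340 / 90 = 59.3333

59.33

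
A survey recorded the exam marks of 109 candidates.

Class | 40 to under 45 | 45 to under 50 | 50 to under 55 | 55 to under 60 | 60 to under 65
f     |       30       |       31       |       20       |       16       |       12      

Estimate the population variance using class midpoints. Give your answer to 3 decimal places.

43.839

Midpoints: 42.5, 47.5, 52.5, 57.5, 62.5
n = 109, Σfm = 5467.5, mean = 50.1606
Σfm² = 279031.25
Σf(m − x̄)² = Σfm² − (Σfm)²/n = 279031.25 − 5467.5²/109 = 4778.4404
Population variance = 4778.4404 / 109 = 43.8389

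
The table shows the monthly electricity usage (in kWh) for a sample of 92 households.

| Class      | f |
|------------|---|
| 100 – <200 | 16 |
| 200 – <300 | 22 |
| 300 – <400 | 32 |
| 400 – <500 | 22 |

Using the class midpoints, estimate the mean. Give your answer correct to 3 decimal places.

315.217

Midpoints: 150, 250, 350, 450
Σfm = 16×150 + 22×250 + 32×350 + 22×450 = 29000
n = Σf = 92
Mean = 29000 / 92 = 315.2174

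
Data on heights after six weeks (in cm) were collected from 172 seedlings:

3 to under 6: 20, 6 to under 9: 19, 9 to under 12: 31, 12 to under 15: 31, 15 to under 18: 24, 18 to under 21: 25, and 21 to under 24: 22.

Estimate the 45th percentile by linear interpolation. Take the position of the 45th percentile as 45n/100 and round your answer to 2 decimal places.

12.72

Cumulative frequencies: 20, 39, 70, 101, 125, 150, 172
n = 172; position = 45n/100 = 77.4.
This falls in the class 12 to under 15: L = 12, F = 70, f = 31, h = 3.
45th percentile ≈ 12 + ((77.4 − 70) / 31) × 3 = 12.7161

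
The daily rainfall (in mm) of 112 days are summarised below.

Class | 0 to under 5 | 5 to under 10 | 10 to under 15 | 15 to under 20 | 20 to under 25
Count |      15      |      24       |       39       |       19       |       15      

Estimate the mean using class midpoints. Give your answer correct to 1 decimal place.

Midpoints: 2.5, 7.5, 12.5, 17.5, 22.5
Σfm = 15×2.5 + 24×7.5 + 39×12.5 + 19×17.5 + 15×22.5 = 1375
n = Σf = 112
Mean = 1375 / 112 = 12.2768

12.3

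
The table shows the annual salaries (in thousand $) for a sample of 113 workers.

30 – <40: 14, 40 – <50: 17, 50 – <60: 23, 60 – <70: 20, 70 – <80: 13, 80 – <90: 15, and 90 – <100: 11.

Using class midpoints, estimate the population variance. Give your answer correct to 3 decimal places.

Midpoints: 35, 45, 55, 65, 75, 85, 95
n = 113, Σfm = 7115, mean = 62.9646
Σfm² = 486425
Σf(m − x̄)² = Σfm² − (Σfm)²/n = 486425 − 7115²/113 = 38431.8584
Population variance = 38431.8584 / 113 = 340.1049

340.105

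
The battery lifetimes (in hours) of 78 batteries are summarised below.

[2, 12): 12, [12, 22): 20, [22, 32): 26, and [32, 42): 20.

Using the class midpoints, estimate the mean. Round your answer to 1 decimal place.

23.9

Midpoints: 7, 17, 27, 37
Σfm = 12×7 + 20×17 + 26×27 + 20×37 = 1866
n = Σf = 78
Mean = 1866 / 78 = 23.9231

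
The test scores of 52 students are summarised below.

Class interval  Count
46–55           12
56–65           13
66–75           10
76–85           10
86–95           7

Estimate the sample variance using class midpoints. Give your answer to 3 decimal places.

Midpoints: 50.5, 60.5, 70.5, 80.5, 90.5
n = 52, Σfm = 3536, mean = 68.0000
Σfm² = 250023
Σf(m − x̄)² = Σfm² − (Σfm)²/n = 250023 − 3536²/52 = 9575.0000
Sample variance = 9575.0000 / 51 = 187.7451

187.745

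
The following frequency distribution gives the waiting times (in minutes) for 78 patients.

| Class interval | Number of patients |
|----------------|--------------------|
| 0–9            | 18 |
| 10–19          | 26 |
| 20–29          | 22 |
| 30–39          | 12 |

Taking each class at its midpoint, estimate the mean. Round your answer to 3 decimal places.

18.090

Midpoints: 4.5, 14.5, 24.5, 34.5
Σfm = 18×4.5 + 26×14.5 + 22×24.5 + 12×34.5 = 1411
n = Σf = 78
Mean = 1411 / 78 = 18.0897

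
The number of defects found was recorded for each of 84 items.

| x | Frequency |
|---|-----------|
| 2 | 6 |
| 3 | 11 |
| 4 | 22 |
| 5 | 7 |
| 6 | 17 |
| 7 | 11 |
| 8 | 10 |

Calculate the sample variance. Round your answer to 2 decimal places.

3.26

Values: 2, 3, 4, 5, 6, 7, 8
n = 84, Σfx = 427, mean = 5.0833
Σfx² = 2441
Σf(x − x̄)² = Σfx² − (Σfx)²/n = 2441 − 427²/84 = 270.4167
Sample variance = 270.4167 / 83 = 3.2580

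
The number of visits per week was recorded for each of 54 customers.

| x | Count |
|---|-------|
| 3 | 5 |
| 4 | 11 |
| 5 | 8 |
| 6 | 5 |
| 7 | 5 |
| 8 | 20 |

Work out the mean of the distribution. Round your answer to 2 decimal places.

6.00

Values: 3, 4, 5, 6, 7, 8
Σfx = 5×3 + 11×4 + 8×5 + 5×6 + 5×7 + 20×8 = 324
n = Σf = 54
Mean = 324 / 54 = 6.0000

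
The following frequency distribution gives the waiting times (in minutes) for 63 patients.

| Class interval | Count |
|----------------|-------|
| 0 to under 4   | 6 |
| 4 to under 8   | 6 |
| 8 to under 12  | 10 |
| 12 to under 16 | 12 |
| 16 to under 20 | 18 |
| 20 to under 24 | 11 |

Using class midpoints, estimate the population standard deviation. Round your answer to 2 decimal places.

Midpoints: 2, 6, 10, 14, 18, 22
n = 63, Σfm = 882, mean = 14.0000
Σfm² = 14748
Σf(m − x̄)² = Σfm² − (Σfm)²/n = 14748 − 882²/63 = 2400.0000
Population variance = 2400.0000 / 63 = 38.0952
Standard deviation = √38.0952 = 6.1721

6.17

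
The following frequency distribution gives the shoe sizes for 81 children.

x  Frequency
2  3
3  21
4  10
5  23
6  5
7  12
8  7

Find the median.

5

Cumulative frequencies: 3, 24, 34, 57, 62, 74, 81
n = 81, so the median is the value in position (n+1)/2 = 41.
Position 41 falls at value 5.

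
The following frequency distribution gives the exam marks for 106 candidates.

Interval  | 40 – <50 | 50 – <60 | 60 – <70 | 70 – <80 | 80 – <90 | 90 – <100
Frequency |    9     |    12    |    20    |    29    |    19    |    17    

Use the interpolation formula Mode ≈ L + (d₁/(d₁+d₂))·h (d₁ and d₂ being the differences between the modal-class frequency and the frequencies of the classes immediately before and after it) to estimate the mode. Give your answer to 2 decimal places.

Modal class: 70 – <80 (highest frequency 29).
d₁ = 29 − 20 = 9, d₂ = 29 − 19 = 10
Mode ≈ 70 + (9/(9+10)) × 10 = 70 + 4.7368 = 74.7368

74.74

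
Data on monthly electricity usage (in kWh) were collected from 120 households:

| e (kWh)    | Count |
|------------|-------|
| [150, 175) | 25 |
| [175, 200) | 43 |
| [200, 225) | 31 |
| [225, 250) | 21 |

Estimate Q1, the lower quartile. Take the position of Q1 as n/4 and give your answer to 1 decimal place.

177.9

Cumulative frequencies: 25, 68, 99, 120
n = 120; position = n/4 = 30.
This falls in the class [175, 200): L = 175, F = 25, f = 43, h = 25.
Lower quartile ≈ 175 + ((30 − 25) / 43) × 25 = 177.9070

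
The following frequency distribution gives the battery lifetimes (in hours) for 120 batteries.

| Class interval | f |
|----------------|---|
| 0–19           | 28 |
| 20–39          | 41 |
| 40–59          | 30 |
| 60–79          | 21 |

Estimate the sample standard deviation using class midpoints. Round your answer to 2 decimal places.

20.57

Midpoints: 9.5, 29.5, 49.5, 69.5
n = 120, Σfm = 4420, mean = 36.8333
Σfm² = 213150
Σf(m − x̄)² = Σfm² − (Σfm)²/n = 213150 − 4420²/120 = 50346.6667
Sample variance = 50346.6667 / 119 = 423.0812
Standard deviation = √423.0812 = 20.5689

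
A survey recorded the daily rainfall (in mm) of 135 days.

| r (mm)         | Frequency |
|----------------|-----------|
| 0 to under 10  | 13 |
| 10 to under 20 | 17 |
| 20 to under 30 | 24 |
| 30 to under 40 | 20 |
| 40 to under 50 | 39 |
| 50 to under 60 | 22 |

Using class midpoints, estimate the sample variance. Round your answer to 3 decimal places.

249.663

Midpoints: 5, 15, 25, 35, 45, 55
n = 135, Σfm = 4585, mean = 33.9630
Σfm² = 189175
Σf(m − x̄)² = Σfm² − (Σfm)²/n = 189175 − 4585²/135 = 33454.8148
Sample variance = 33454.8148 / 134 = 249.6628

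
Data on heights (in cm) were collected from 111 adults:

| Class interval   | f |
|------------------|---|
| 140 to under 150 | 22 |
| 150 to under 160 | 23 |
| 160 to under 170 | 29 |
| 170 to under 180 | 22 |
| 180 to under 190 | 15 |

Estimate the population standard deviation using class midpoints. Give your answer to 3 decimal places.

Midpoints: 145, 155, 165, 175, 185
n = 111, Σfm = 18165, mean = 163.6486
Σfm² = 2991775
Σf(m − x̄)² = Σfm² − (Σfm)²/n = 2991775 − 18165²/111 = 19097.2973
Population variance = 19097.2973 / 111 = 172.0477
Standard deviation = √172.0477 = 13.1167

13.117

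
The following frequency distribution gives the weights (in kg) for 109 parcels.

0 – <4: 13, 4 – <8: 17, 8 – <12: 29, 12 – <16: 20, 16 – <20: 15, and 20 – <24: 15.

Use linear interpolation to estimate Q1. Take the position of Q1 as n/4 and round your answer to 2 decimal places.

Cumulative frequencies: 13, 30, 59, 79, 94, 109
n = 109; position = n/4 = 27.25.
This falls in the class 4 – <8: L = 4, F = 13, f = 17, h = 4.
Lower quartile ≈ 4 + ((27.25 − 13) / 17) × 4 = 7.3529

7.35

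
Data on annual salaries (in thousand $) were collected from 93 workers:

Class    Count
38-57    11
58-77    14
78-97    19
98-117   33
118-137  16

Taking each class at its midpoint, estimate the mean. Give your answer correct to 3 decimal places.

93.737

Midpoints: 47.5, 67.5, 87.5, 107.5, 127.5
Σfm = 11×47.5 + 14×67.5 + 19×87.5 + 33×107.5 + 16×127.5 = 8717.5
n = Σf = 93
Mean = 8717.5 / 93 = 93.7366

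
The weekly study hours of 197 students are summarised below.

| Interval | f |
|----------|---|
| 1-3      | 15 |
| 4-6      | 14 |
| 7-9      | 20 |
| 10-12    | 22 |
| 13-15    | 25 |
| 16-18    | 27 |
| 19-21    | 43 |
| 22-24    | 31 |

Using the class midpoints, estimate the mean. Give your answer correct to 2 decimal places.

Midpoints: 2, 5, 8, 11, 14, 17, 20, 23
Σfm = 15×2 + 14×5 + 20×8 + 22×11 + 25×14 + 27×17 + 43×20 + 31×23 = 2884
n = Σf = 197
Mean = 2884 / 197 = 14.6396

14.64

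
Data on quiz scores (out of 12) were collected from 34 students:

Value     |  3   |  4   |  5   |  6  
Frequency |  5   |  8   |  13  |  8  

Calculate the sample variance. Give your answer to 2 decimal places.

1.00

Values: 3, 4, 5, 6
n = 34, Σfx = 160, mean = 4.7059
Σfx² = 786
Σf(x − x̄)² = Σfx² − (Σfx)²/n = 786 − 160²/34 = 33.0588
Sample variance = 33.0588 / 33 = 1.0018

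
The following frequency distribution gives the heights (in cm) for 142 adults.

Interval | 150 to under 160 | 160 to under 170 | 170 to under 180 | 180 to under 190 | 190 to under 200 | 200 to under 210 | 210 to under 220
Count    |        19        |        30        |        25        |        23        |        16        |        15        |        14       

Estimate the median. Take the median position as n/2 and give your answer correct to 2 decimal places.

Cumulative frequencies: 19, 49, 74, 97, 113, 128, 142
n = 142; position = n/2 = 71.
This falls in the class 170 to under 180: L = 170, F = 49, f = 25, h = 10.
Median ≈ 170 + ((71 − 49) / 25) × 10 = 178.8000

178.80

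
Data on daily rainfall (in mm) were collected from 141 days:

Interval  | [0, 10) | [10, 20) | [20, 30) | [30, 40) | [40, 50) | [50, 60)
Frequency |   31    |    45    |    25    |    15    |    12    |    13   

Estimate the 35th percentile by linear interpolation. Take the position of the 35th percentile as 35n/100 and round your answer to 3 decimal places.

Cumulative frequencies: 31, 76, 101, 116, 128, 141
n = 141; position = 35n/100 = 49.35.
This falls in the class [10, 20): L = 10, F = 31, f = 45, h = 10.
35th percentile ≈ 10 + ((49.35 − 31) / 45) × 10 = 14.0778

14.078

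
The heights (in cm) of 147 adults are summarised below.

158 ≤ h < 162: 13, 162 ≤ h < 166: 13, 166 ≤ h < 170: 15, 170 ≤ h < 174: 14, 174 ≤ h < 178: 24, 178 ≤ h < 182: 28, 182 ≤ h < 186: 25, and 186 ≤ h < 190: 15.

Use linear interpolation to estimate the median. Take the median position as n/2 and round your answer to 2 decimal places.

Cumulative frequencies: 13, 26, 41, 55, 79, 107, 132, 147
n = 147; position = n/2 = 73.5.
This falls in the class 174 ≤ h < 178: L = 174, F = 55, f = 24, h = 4.
Median ≈ 174 + ((73.5 − 55) / 24) × 4 = 177.0833

177.08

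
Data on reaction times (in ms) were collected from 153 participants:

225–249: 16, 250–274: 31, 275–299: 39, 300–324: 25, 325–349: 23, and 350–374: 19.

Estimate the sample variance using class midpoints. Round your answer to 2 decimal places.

Midpoints: 237, 262, 287, 312, 337, 362
n = 153, Σfm = 45536, mean = 297.6209
Σfm² = 13774582
Σf(m − x̄)² = Σfm² − (Σfm)²/n = 13774582 − 45536²/153 = 222116.0131
Sample variance = 222116.0131 / 152 = 1461.2896

1461.29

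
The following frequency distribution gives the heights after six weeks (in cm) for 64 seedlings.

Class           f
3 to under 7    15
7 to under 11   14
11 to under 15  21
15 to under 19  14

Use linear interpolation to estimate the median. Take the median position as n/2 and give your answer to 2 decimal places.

Cumulative frequencies: 15, 29, 50, 64
n = 64; position = n/2 = 32.
This falls in the class 11 to under 15: L = 11, F = 29, f = 21, h = 4.
Median ≈ 11 + ((32 − 29) / 21) × 4 = 11.5714

11.57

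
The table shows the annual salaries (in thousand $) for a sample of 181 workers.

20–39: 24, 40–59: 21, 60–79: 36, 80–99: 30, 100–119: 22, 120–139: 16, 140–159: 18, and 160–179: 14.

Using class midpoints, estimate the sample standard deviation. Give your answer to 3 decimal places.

Midpoints: 29.5, 49.5, 69.5, 89.5, 109.5, 129.5, 149.5, 169.5
n = 181, Σfm = 16479.5, mean = 91.0470
Σfm² = 1823175.25
Σf(m − x̄)² = Σfm² − (Σfm)²/n = 1823175.25 − 16479.5²/181 = 322766.8508
Sample variance = 322766.8508 / 180 = 1793.1492
Standard deviation = √1793.1492 = 42.3456

42.346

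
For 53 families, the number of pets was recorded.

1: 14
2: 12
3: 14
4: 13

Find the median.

Cumulative frequencies: 14, 26, 40, 53
n = 53, so the median is the value in position (n+1)/2 = 27.
Position 27 falls at value 3.

3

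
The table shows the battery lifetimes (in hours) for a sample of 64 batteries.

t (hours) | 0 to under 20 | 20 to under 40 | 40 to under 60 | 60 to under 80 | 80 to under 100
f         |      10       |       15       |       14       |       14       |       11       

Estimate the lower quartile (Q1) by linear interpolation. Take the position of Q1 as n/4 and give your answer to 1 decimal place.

28.0

Cumulative frequencies: 10, 25, 39, 53, 64
n = 64; position = n/4 = 16.
This falls in the class 20 to under 40: L = 20, F = 10, f = 15, h = 20.
Lower quartile ≈ 20 + ((16 − 10) / 15) × 20 = 28.0000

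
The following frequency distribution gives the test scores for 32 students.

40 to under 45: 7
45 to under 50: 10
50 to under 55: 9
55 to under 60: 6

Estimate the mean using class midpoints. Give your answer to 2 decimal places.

49.69

Midpoints: 42.5, 47.5, 52.5, 57.5
Σfm = 7×42.5 + 10×47.5 + 9×52.5 + 6×57.5 = 1590
n = Σf = 32
Mean = 1590 / 32 = 49.6875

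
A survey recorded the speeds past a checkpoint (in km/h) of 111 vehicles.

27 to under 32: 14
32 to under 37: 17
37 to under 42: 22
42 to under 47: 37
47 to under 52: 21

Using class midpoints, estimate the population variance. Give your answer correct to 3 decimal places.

41.348

Midpoints: 29.5, 34.5, 39.5, 44.5, 49.5
n = 111, Σfm = 4554.5, mean = 41.0315
Σfm² = 191467.75
Σf(m − x̄)² = Σfm² − (Σfm)²/n = 191467.75 − 4554.5²/111 = 4589.6396
Population variance = 4589.6396 / 111 = 41.3481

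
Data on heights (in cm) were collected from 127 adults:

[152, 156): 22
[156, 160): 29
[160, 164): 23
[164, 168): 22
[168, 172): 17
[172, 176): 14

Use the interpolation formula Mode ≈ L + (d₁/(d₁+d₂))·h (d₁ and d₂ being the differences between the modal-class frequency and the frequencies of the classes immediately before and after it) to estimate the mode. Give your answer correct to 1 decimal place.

158.2

Modal class: [156, 160) (highest frequency 29).
d₁ = 29 − 22 = 7, d₂ = 29 − 23 = 6
Mode ≈ 156 + (7/(7+6)) × 4 = 156 + 2.1538 = 158.1538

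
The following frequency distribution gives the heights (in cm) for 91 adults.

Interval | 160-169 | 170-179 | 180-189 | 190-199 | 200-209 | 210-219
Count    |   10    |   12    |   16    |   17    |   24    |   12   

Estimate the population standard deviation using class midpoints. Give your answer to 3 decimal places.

15.573

Midpoints: 164.5, 174.5, 184.5, 194.5, 204.5, 214.5
n = 91, Σfm = 17479.5, mean = 192.0824
Σfm² = 3379572.75
Σf(m − x̄)² = Σfm² − (Σfm)²/n = 3379572.75 − 17479.5²/91 = 22068.1319
Population variance = 22068.1319 / 91 = 242.5069
Standard deviation = √242.5069 = 15.5726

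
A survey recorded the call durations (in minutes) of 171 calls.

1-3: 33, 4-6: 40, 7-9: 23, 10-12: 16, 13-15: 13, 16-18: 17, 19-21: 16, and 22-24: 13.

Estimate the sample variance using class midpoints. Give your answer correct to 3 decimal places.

Midpoints: 2, 5, 8, 11, 14, 17, 20, 23
n = 171, Σfm = 1716, mean = 10.0351
Σfm² = 25278
Σf(m − x̄)² = Σfm² − (Σfm)²/n = 25278 − 1716²/171 = 8057.7895
Sample variance = 8057.7895 / 170 = 47.3988

47.399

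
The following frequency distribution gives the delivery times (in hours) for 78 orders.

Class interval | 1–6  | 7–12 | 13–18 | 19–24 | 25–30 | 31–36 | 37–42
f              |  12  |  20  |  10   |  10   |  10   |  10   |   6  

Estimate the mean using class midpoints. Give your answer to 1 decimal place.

Midpoints: 3.5, 9.5, 15.5, 21.5, 27.5, 33.5, 39.5
Σfm = 12×3.5 + 20×9.5 + 10×15.5 + 10×21.5 + 10×27.5 + 10×33.5 + 6×39.5 = 1449
n = Σf = 78
Mean = 1449 / 78 = 18.5769

18.6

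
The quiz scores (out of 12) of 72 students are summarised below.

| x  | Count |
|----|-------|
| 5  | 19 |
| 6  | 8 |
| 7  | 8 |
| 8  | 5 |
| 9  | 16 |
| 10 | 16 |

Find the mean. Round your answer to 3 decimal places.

7.542

Values: 5, 6, 7, 8, 9, 10
Σfx = 19×5 + 8×6 + 8×7 + 5×8 + 16×9 + 16×10 = 543
n = Σf = 72
Mean = 543 / 72 = 7.5417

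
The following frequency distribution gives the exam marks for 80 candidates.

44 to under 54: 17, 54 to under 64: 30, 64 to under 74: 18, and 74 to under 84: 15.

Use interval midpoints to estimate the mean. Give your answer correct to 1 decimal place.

Midpoints: 49, 59, 69, 79
Σfm = 17×49 + 30×59 + 18×69 + 15×79 = 5030
n = Σf = 80
Mean = 5030 / 80 = 62.8750

62.9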